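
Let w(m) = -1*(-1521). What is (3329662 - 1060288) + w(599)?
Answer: 2270895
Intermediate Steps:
w(m) = 1521
(3329662 - 1060288) + w(599) = (3329662 - 1060288) + 1521 = 2269374 + 1521 = 2270895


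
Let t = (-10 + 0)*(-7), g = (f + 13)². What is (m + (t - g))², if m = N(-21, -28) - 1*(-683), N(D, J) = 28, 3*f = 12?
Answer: 242064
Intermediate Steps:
f = 4 (f = (⅓)*12 = 4)
g = 289 (g = (4 + 13)² = 17² = 289)
m = 711 (m = 28 - 1*(-683) = 28 + 683 = 711)
t = 70 (t = -10*(-7) = 70)
(m + (t - g))² = (711 + (70 - 1*289))² = (711 + (70 - 289))² = (711 - 219)² = 492² = 242064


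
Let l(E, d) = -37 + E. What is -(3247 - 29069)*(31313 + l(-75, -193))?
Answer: 805672222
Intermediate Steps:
-(3247 - 29069)*(31313 + l(-75, -193)) = -(3247 - 29069)*(31313 + (-37 - 75)) = -(-25822)*(31313 - 112) = -(-25822)*31201 = -1*(-805672222) = 805672222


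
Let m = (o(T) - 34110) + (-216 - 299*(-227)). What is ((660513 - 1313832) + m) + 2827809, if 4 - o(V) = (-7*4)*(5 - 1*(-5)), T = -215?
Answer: 2208321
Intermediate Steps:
o(V) = 284 (o(V) = 4 - (-7*4)*(5 - 1*(-5)) = 4 - (-28)*(5 + 5) = 4 - (-28)*10 = 4 - 1*(-280) = 4 + 280 = 284)
m = 33831 (m = (284 - 34110) + (-216 - 299*(-227)) = -33826 + (-216 + 67873) = -33826 + 67657 = 33831)
((660513 - 1313832) + m) + 2827809 = ((660513 - 1313832) + 33831) + 2827809 = (-653319 + 33831) + 2827809 = -619488 + 2827809 = 2208321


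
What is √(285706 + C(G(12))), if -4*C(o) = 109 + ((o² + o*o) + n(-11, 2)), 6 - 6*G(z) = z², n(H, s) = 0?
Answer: √1141657/2 ≈ 534.24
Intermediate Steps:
G(z) = 1 - z²/6
C(o) = -109/4 - o²/2 (C(o) = -(109 + ((o² + o*o) + 0))/4 = -(109 + ((o² + o²) + 0))/4 = -(109 + (2*o² + 0))/4 = -(109 + 2*o²)/4 = -109/4 - o²/2)
√(285706 + C(G(12))) = √(285706 + (-109/4 - (1 - ⅙*12²)²/2)) = √(285706 + (-109/4 - (1 - ⅙*144)²/2)) = √(285706 + (-109/4 - (1 - 24)²/2)) = √(285706 + (-109/4 - ½*(-23)²)) = √(285706 + (-109/4 - ½*529)) = √(285706 + (-109/4 - 529/2)) = √(285706 - 1167/4) = √(1141657/4) = √1141657/2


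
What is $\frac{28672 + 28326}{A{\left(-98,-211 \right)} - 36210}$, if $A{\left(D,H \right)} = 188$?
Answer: $- \frac{28499}{18011} \approx -1.5823$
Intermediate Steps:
$\frac{28672 + 28326}{A{\left(-98,-211 \right)} - 36210} = \frac{28672 + 28326}{188 - 36210} = \frac{56998}{-36022} = 56998 \left(- \frac{1}{36022}\right) = - \frac{28499}{18011}$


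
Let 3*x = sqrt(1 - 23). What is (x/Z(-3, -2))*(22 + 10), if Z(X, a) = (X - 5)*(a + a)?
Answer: I*sqrt(22)/3 ≈ 1.5635*I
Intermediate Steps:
Z(X, a) = 2*a*(-5 + X) (Z(X, a) = (-5 + X)*(2*a) = 2*a*(-5 + X))
x = I*sqrt(22)/3 (x = sqrt(1 - 23)/3 = sqrt(-22)/3 = (I*sqrt(22))/3 = I*sqrt(22)/3 ≈ 1.5635*I)
(x/Z(-3, -2))*(22 + 10) = ((I*sqrt(22)/3)/((2*(-2)*(-5 - 3))))*(22 + 10) = ((I*sqrt(22)/3)/((2*(-2)*(-8))))*32 = ((I*sqrt(22)/3)/32)*32 = (I*sqrt(22)/96)*32 = I*sqrt(22)/3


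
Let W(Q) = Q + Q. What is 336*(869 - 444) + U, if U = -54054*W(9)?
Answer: -830172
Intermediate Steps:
W(Q) = 2*Q
U = -972972 (U = -108108*9 = -54054*18 = -972972)
336*(869 - 444) + U = 336*(869 - 444) - 972972 = 336*425 - 972972 = 142800 - 972972 = -830172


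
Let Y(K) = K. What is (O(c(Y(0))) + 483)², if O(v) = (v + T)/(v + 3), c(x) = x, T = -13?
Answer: 2062096/9 ≈ 2.2912e+5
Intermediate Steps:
O(v) = (-13 + v)/(3 + v) (O(v) = (v - 13)/(v + 3) = (-13 + v)/(3 + v))
(O(c(Y(0))) + 483)² = ((-13 + 0)/(3 + 0) + 483)² = (-13/3 + 483)² = (1436/3)² = 2062096/9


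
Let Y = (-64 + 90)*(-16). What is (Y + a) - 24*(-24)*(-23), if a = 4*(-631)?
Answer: -16188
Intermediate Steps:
a = -2524
Y = -416 (Y = 26*(-16) = -416)
(Y + a) - 24*(-24)*(-23) = (-416 - 2524) - 24*(-24)*(-23) = -2940 + 576*(-23) = -2940 - 13248 = -16188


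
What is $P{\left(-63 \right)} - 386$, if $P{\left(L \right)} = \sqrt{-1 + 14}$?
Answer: $-386 + \sqrt{13} \approx -382.39$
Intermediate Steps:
$P{\left(L \right)} = \sqrt{13}$
$P{\left(-63 \right)} - 386 = \sqrt{13} - 386 = -386 + \sqrt{13}$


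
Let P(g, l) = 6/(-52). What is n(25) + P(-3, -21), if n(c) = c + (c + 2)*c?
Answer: 18197/26 ≈ 699.88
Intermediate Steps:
P(g, l) = -3/26 (P(g, l) = 6*(-1/52) = -3/26)
n(c) = c + c*(2 + c) (n(c) = c + (2 + c)*c = c + c*(2 + c))
n(25) + P(-3, -21) = 25*(3 + 25) - 3/26 = 25*28 - 3/26 = 700 - 3/26 = 18197/26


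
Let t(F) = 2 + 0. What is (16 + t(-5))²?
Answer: 324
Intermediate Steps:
t(F) = 2
(16 + t(-5))² = (16 + 2)² = 18² = 324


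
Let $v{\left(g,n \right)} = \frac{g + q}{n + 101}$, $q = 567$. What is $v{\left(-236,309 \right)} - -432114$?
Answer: $\frac{177167071}{410} \approx 4.3212 \cdot 10^{5}$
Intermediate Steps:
$v{\left(g,n \right)} = \frac{567 + g}{101 + n}$ ($v{\left(g,n \right)} = \frac{g + 567}{n + 101} = \frac{567 + g}{101 + n}$)
$v{\left(-236,309 \right)} - -432114 = \frac{567 - 236}{101 + 309} - -432114 = \frac{1}{410} \cdot 331 + 432114 = \frac{331}{410} + 432114 = \frac{177167071}{410}$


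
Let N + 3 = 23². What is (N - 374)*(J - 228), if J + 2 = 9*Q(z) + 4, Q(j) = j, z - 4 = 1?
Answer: -27512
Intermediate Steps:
z = 5 (z = 4 + 1 = 5)
N = 526 (N = -3 + 23² = -3 + 529 = 526)
J = 47 (J = -2 + (9*5 + 4) = -2 + (45 + 4) = -2 + 49 = 47)
(N - 374)*(J - 228) = (526 - 374)*(47 - 228) = 152*(-181) = -27512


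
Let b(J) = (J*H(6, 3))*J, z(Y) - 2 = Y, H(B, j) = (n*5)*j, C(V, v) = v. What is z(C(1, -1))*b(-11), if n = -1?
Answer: -1815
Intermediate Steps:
H(B, j) = -5*j (H(B, j) = (-1*5)*j = -5*j)
z(Y) = 2 + Y
b(J) = -15*J² (b(J) = (J*(-5*3))*J = (J*(-15))*J = (-15*J)*J = -15*J²)
z(C(1, -1))*b(-11) = (2 - 1)*(-15*(-11)²) = 1*(-15*121) = 1*(-1815) = -1815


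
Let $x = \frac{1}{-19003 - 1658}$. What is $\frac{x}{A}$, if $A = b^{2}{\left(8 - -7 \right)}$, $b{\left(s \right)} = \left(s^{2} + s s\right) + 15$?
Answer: $- \frac{1}{4467424725} \approx -2.2384 \cdot 10^{-10}$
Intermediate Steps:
$b{\left(s \right)} = 15 + 2 s^{2}$ ($b{\left(s \right)} = \left(s^{2} + s^{2}\right) + 15 = 2 s^{2} + 15 = 15 + 2 s^{2}$)
$A = 216225$ ($A = \left(15 + 2 \left(8 - -7\right)^{2}\right)^{2} = \left(15 + 2 \left(8 + 7\right)^{2}\right)^{2} = \left(15 + 2 \cdot 15^{2}\right)^{2} = \left(15 + 2 \cdot 225\right)^{2} = \left(15 + 450\right)^{2} = 465^{2} = 216225$)
$x = - \frac{1}{20661}$ ($x = \frac{1}{-19003 + \left(-48085 + 46427\right)} = \frac{1}{-19003 - 1658} = \frac{1}{-20661} = - \frac{1}{20661} \approx -4.84 \cdot 10^{-5}$)
$\frac{x}{A} = - \frac{1}{20661 \cdot 216225} = \left(- \frac{1}{20661}\right) \frac{1}{216225} = - \frac{1}{4467424725}$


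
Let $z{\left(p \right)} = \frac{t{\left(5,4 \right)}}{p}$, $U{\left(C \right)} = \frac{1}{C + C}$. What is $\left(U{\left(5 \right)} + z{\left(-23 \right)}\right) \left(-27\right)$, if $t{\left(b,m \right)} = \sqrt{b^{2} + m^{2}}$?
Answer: $- \frac{27}{10} + \frac{27 \sqrt{41}}{23} \approx 4.8167$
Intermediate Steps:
$U{\left(C \right)} = \frac{1}{2 C}$
$z{\left(p \right)} = \frac{\sqrt{41}}{p}$ ($z{\left(p \right)} = \frac{\sqrt{5^{2} + 4^{2}}}{p} = \frac{\sqrt{25 + 16}}{p} = \frac{\sqrt{41}}{p}$)
$\left(U{\left(5 \right)} + z{\left(-23 \right)}\right) \left(-27\right) = \left(\frac{1}{2 \cdot 5} + \frac{\sqrt{41}}{-23}\right) \left(-27\right) = \left(\frac{1}{2} \cdot \frac{1}{5} + \sqrt{41} \left(- \frac{1}{23}\right)\right) \left(-27\right) = \left(\frac{1}{10} - \frac{\sqrt{41}}{23}\right) \left(-27\right) = - \frac{27}{10} + \frac{27 \sqrt{41}}{23}$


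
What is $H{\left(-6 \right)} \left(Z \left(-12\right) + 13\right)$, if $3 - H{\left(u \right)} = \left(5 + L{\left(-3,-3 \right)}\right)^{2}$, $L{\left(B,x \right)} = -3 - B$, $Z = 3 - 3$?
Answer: $-286$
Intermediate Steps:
$Z = 0$ ($Z = 3 - 3 = 0$)
$H{\left(u \right)} = -22$ ($H{\left(u \right)} = 3 - \left(5 - 0\right)^{2} = 3 - \left(5 + \left(-3 + 3\right)\right)^{2} = 3 - \left(5 + 0\right)^{2} = 3 - 5^{2} = 3 - 25 = -22$)
$H{\left(-6 \right)} \left(Z \left(-12\right) + 13\right) = - 22 \left(0 \left(-12\right) + 13\right) = - 22 \left(0 + 13\right) = \left(-22\right) 13 = -286$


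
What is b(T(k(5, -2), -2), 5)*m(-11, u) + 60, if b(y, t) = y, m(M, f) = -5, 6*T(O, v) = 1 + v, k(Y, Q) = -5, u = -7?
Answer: 365/6 ≈ 60.833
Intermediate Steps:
T(O, v) = ⅙ + v/6 (T(O, v) = (1 + v)/6 = ⅙ + v/6)
b(T(k(5, -2), -2), 5)*m(-11, u) + 60 = (⅙ + (⅙)*(-2))*(-5) + 60 = (⅙ - ⅓)*(-5) + 60 = -⅙*(-5) + 60 = ⅚ + 60 = 365/6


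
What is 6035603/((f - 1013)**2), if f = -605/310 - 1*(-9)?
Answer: 23200857932/3889892161 ≈ 5.9644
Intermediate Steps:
f = 437/62 (f = -605*1/310 + 9 = -121/62 + 9 = 437/62 ≈ 7.0484)
6035603/((f - 1013)**2) = 6035603/((437/62 - 1013)**2) = 6035603/((-62369/62)**2) = 6035603/(3889892161/3844) = 6035603*(3844/3889892161) = 23200857932/3889892161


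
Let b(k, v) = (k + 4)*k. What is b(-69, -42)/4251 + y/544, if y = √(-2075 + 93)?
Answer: 115/109 + I*√1982/544 ≈ 1.055 + 0.081838*I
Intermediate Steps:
y = I*√1982 (y = √(-1982) = I*√1982 ≈ 44.52*I)
b(k, v) = k*(4 + k) (b(k, v) = (4 + k)*k = k*(4 + k))
b(-69, -42)/4251 + y/544 = -69*(4 - 69)/4251 + (I*√1982)/544 = -69*(-65)*(1/4251) + (I*√1982)*(1/544) = 4485*(1/4251) + I*√1982/544 = 115/109 + I*√1982/544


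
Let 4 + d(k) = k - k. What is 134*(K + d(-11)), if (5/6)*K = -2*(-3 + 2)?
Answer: -1072/5 ≈ -214.40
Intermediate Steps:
d(k) = -4 (d(k) = -4 + (k - k) = -4 + 0 = -4)
K = 12/5 (K = 6*(-2*(-3 + 2))/5 = 6*(-2*(-1))/5 = 6*(-1*(-2))/5 = (6/5)*2 = 12/5 ≈ 2.4000)
134*(K + d(-11)) = 134*(12/5 - 4) = 134*(-8/5) = -1072/5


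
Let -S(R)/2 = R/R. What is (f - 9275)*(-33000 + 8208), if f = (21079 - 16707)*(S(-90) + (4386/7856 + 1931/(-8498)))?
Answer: 857123286254988/2086259 ≈ 4.1084e+8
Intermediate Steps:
S(R) = -2 (S(R) = -2*R/R = -2*1 = -2)
f = -30445046103/4172518 (f = (21079 - 16707)*(-2 + (4386/7856 + 1931/(-8498))) = 4372*(-2 + (4386*(1/7856) + 1931*(-1/8498))) = 4372*(-2 + (2193/3928 - 1931/8498)) = 4372*(-2 + 5525573/16690072) = 4372*(-27854571/16690072) = -30445046103/4172518 ≈ -7296.6)
(f - 9275)*(-33000 + 8208) = (-30445046103/4172518 - 9275)*(-33000 + 8208) = -69145150553/4172518*(-24792) = 857123286254988/2086259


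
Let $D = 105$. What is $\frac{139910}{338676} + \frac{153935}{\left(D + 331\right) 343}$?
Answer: $\frac{18264337685}{12662079612} \approx 1.4424$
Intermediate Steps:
$\frac{139910}{338676} + \frac{153935}{\left(D + 331\right) 343} = \frac{139910}{338676} + \frac{153935}{\left(105 + 331\right) 343} = 139910 \cdot \frac{1}{338676} + \frac{153935}{436 \cdot 343} = \frac{69955}{169338} + \frac{153935}{149548} = \frac{18264337685}{12662079612}$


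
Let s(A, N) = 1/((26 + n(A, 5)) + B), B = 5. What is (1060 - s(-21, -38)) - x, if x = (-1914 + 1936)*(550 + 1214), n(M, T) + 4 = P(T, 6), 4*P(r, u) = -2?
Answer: -2000646/53 ≈ -37748.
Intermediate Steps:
P(r, u) = -½ (P(r, u) = (¼)*(-2) = -½)
n(M, T) = -9/2 (n(M, T) = -4 - ½ = -9/2)
x = 38808 (x = 22*1764 = 38808)
s(A, N) = 2/53 (s(A, N) = 1/((26 - 9/2) + 5) = 1/(43/2 + 5) = 1/(53/2) = 2/53)
(1060 - s(-21, -38)) - x = (1060 - 1*2/53) - 1*38808 = (1060 - 2/53) - 38808 = 56178/53 - 38808 = -2000646/53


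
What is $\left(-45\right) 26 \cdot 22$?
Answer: $-25740$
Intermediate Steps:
$\left(-45\right) 26 \cdot 22 = \left(-1170\right) 22 = -25740$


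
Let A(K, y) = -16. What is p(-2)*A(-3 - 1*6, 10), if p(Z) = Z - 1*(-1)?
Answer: 16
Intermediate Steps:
p(Z) = 1 + Z (p(Z) = Z + 1 = 1 + Z)
p(-2)*A(-3 - 1*6, 10) = (1 - 2)*(-16) = -1*(-16) = 16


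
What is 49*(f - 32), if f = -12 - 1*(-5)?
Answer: -1911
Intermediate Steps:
f = -7 (f = -12 + 5 = -7)
49*(f - 32) = 49*(-7 - 32) = 49*(-39) = -1911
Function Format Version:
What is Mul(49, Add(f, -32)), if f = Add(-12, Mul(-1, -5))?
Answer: -1911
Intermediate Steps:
f = -7 (f = Add(-12, 5) = -7)
Mul(49, Add(f, -32)) = Mul(49, Add(-7, -32)) = Mul(49, -39) = -1911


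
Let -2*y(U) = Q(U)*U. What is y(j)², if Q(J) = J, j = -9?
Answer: 6561/4 ≈ 1640.3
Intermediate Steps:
y(U) = -U²/2 (y(U) = -U*U/2 = -U²/2)
y(j)² = (-½*(-9)²)² = (-½*81)² = (-81/2)² = 6561/4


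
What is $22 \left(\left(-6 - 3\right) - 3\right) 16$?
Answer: $-4224$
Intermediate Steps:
$22 \left(\left(-6 - 3\right) - 3\right) 16 = 22 \left(-9 - 3\right) 16 = 22 \left(-12\right) 16 = \left(-264\right) 16 = -4224$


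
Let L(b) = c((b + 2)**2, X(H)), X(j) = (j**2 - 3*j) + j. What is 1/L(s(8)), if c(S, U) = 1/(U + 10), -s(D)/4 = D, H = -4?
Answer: 34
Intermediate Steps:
s(D) = -4*D
X(j) = j**2 - 2*j
c(S, U) = 1/(10 + U)
L(b) = 1/34 (L(b) = 1/(10 - 4*(-2 - 4)) = 1/(10 - 4*(-6)) = 1/(10 + 24) = 1/34)
1/L(s(8)) = 1/(1/34) = 34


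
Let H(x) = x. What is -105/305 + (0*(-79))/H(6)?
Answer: -21/61 ≈ -0.34426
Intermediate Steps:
-105/305 + (0*(-79))/H(6) = -105/305 + (0*(-79))/6 = -105*1/305 + 0*(⅙) = -21/61 + 0 = -21/61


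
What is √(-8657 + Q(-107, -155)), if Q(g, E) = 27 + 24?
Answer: I*√8606 ≈ 92.769*I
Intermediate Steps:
Q(g, E) = 51
√(-8657 + Q(-107, -155)) = √(-8657 + 51) = √(-8606) = I*√8606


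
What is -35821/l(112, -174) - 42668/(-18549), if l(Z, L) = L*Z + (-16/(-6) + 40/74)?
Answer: 166036116335/40117999788 ≈ 4.1387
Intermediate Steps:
l(Z, L) = 356/111 + L*Z (l(Z, L) = L*Z + (-16*(-⅙) + 40*(1/74)) = L*Z + (8/3 + 20/37) = L*Z + 356/111 = 356/111 + L*Z)
-35821/l(112, -174) - 42668/(-18549) = -35821/(356/111 - 174*112) - 42668/(-18549) = -35821/(356/111 - 19488) - 42668*(-1/18549) = -35821/(-2162812/111) + 42668/18549 = -35821*(-111/2162812) + 42668/18549 = 3976131/2162812 + 42668/18549 = 166036116335/40117999788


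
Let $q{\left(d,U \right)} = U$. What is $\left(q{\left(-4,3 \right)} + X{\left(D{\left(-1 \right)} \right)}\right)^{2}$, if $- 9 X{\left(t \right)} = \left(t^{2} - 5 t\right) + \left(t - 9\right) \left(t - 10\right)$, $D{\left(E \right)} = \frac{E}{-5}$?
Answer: $\frac{2122849}{50625} \approx 41.933$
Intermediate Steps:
$D{\left(E \right)} = - \frac{E}{5}$ ($D{\left(E \right)} = E \left(- \frac{1}{5}\right) = - \frac{E}{5}$)
$X{\left(t \right)} = - \frac{t^{2}}{9} + \frac{5 t}{9} - \frac{\left(-10 + t\right) \left(-9 + t\right)}{9}$ ($X{\left(t \right)} = - \frac{\left(t^{2} - 5 t\right) + \left(t - 9\right) \left(t - 10\right)}{9} = - \frac{\left(t^{2} - 5 t\right) + \left(-9 + t\right) \left(-10 + t\right)}{9} = - \frac{\left(t^{2} - 5 t\right) + \left(-10 + t\right) \left(-9 + t\right)}{9} = - \frac{t^{2} - 5 t + \left(-10 + t\right) \left(-9 + t\right)}{9} = - \frac{t^{2}}{9} + \frac{5 t}{9} - \frac{\left(-10 + t\right) \left(-9 + t\right)}{9}$)
$\left(q{\left(-4,3 \right)} + X{\left(D{\left(-1 \right)} \right)}\right)^{2} = \left(3 - \left(10 + \frac{2}{225} - \left(- \frac{8}{15}\right) \left(-1\right)\right)\right)^{2} = \left(3 - \left(\frac{142}{15} + \frac{2}{225}\right)\right)^{2} = \left(3 - \frac{2132}{225}\right)^{2} = \left(- \frac{1457}{225}\right)^{2} = \frac{2122849}{50625}$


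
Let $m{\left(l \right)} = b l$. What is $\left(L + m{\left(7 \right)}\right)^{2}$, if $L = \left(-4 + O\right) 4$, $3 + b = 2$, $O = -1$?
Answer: $729$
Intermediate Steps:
$b = -1$ ($b = -3 + 2 = -1$)
$L = -20$ ($L = \left(-4 - 1\right) 4 = \left(-5\right) 4 = -20$)
$m{\left(l \right)} = - l$
$\left(L + m{\left(7 \right)}\right)^{2} = \left(-20 - 7\right)^{2} = \left(-27\right)^{2} = 729$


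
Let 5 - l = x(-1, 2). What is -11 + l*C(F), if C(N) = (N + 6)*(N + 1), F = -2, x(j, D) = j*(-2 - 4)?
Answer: -7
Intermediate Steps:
x(j, D) = -6*j (x(j, D) = j*(-6) = -6*j)
C(N) = (1 + N)*(6 + N) (C(N) = (6 + N)*(1 + N) = (1 + N)*(6 + N))
l = -1 (l = 5 - (-6)*(-1) = 5 - 1*6 = 5 - 6 = -1)
-11 + l*C(F) = -11 - (6 + (-2)**2 + 7*(-2)) = -11 - (6 + 4 - 14) = -11 - 1*(-4) = -11 + 4 = -7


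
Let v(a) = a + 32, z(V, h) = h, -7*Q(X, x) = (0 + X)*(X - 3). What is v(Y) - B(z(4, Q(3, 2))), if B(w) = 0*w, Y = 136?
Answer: 168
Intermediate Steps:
Q(X, x) = -X*(-3 + X)/7 (Q(X, x) = -(0 + X)*(X - 3)/7 = -X*(-3 + X)/7)
v(a) = 32 + a
B(w) = 0
v(Y) - B(z(4, Q(3, 2))) = (32 + 136) - 1*0 = 168 + 0 = 168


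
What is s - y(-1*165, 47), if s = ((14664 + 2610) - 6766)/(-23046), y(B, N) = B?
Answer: 1896041/11523 ≈ 164.54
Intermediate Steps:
s = -5254/11523 (s = (17274 - 6766)*(-1/23046) = 10508*(-1/23046) = -5254/11523 ≈ -0.45596)
s - y(-1*165, 47) = -5254/11523 - (-1)*165 = -5254/11523 - 1*(-165) = -5254/11523 + 165 = 1896041/11523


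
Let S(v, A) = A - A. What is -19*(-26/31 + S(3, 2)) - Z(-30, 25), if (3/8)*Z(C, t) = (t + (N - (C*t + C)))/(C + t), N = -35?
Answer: 39674/93 ≈ 426.60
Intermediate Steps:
S(v, A) = 0
Z(C, t) = 8*(-35 + t - C - C*t)/(3*(C + t)) (Z(C, t) = 8*((t + (-35 - (C*t + C)))/(C + t))/3 = 8*((t + (-35 - (C + C*t)))/(C + t))/3 = 8*((t + (-35 + (-C - C*t)))/(C + t))/3 = 8*((t + (-35 - C - C*t))/(C + t))/3 = 8*((-35 + t - C - C*t)/(C + t))/3 = 8*(-35 + t - C - C*t)/(3*(C + t)))
-19*(-26/31 + S(3, 2)) - Z(-30, 25) = -19*(-26/31 + 0) - 8*(-35 + 25 - 1*(-30) - 1*(-30)*25)/(3*(-30 + 25)) = -19*(-26*1/31 + 0) - 8*(-35 + 25 + 30 + 750)/(3*(-5)) = -19*(-26/31 + 0) - 8*(-1)*770/(3*5) = -19*(-26/31) - 1*(-1232/3) = 494/31 + 1232/3 = 39674/93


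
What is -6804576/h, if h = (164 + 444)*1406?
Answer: -212643/26714 ≈ -7.9600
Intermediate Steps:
h = 854848 (h = 608*1406 = 854848)
-6804576/h = -6804576/854848 = -6804576*1/854848 = -212643/26714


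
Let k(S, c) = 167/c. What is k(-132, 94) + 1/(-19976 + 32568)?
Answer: 1051479/591824 ≈ 1.7767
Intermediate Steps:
k(-132, 94) + 1/(-19976 + 32568) = 167/94 + 1/(-19976 + 32568) = 167*(1/94) + 1/12592 = 167/94 + 1/12592 = 1051479/591824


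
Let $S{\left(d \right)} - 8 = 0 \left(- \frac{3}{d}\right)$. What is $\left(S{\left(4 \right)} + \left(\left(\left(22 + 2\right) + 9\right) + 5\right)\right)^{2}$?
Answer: $2116$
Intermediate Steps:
$S{\left(d \right)} = 8$ ($S{\left(d \right)} = 8 + 0 \left(- \frac{3}{d}\right) = 8 + 0 = 8$)
$\left(S{\left(4 \right)} + \left(\left(\left(22 + 2\right) + 9\right) + 5\right)\right)^{2} = \left(8 + \left(\left(\left(22 + 2\right) + 9\right) + 5\right)\right)^{2} = \left(8 + \left(\left(24 + 9\right) + 5\right)\right)^{2} = \left(8 + \left(33 + 5\right)\right)^{2} = \left(8 + 38\right)^{2} = 46^{2} = 2116$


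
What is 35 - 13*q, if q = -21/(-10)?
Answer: 77/10 ≈ 7.7000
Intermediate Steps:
q = 21/10 (q = -21*(-1/10) = 21/10 ≈ 2.1000)
35 - 13*q = 35 - 13*21/10 = 35 - 273/10 = 77/10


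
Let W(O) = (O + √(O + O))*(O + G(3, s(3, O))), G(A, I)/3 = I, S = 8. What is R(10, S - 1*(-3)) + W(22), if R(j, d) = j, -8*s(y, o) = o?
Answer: 625/2 + 55*√11/2 ≈ 403.71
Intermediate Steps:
s(y, o) = -o/8
G(A, I) = 3*I
W(O) = 5*O*(O + √2*√O)/8 (W(O) = (O + √(O + O))*(O + 3*(-O/8)) = (O + √(2*O))*(O - 3*O/8) = (O + √2*√O)*(5*O/8) = 5*O*(O + √2*√O)/8)
R(10, S - 1*(-3)) + W(22) = 10 + ((5/8)*22² + 5*√2*22^(3/2)/8) = 10 + ((5/8)*484 + 5*√2*(22*√22)/8) = 10 + (605/2 + 55*√11/2) = 625/2 + 55*√11/2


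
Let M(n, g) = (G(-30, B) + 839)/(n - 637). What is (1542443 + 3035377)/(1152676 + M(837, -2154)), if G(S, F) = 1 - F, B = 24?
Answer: 57222750/14408501 ≈ 3.9715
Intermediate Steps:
M(n, g) = 816/(-637 + n) (M(n, g) = ((1 - 1*24) + 839)/(n - 637) = ((1 - 24) + 839)/(-637 + n) = (-23 + 839)/(-637 + n) = 816/(-637 + n))
(1542443 + 3035377)/(1152676 + M(837, -2154)) = (1542443 + 3035377)/(1152676 + 816/(-637 + 837)) = 4577820/(1152676 + 816/200) = 4577820/(1152676 + 816*(1/200)) = 4577820/(1152676 + 102/25) = 4577820/(28817002/25) = 4577820*(25/28817002) = 57222750/14408501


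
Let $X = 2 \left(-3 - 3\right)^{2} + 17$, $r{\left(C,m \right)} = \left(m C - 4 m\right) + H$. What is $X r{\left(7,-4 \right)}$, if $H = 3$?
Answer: $-801$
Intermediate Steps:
$r{\left(C,m \right)} = 3 - 4 m + C m$ ($r{\left(C,m \right)} = \left(m C - 4 m\right) + 3 = \left(C m - 4 m\right) + 3 = \left(- 4 m + C m\right) + 3 = 3 - 4 m + C m$)
$X = 89$ ($X = 2 \left(-6\right)^{2} + 17 = 2 \cdot 36 + 17 = 72 + 17 = 89$)
$X r{\left(7,-4 \right)} = 89 \left(3 - -16 + 7 \left(-4\right)\right) = 89 \left(3 + 16 - 28\right) = 89 \left(-9\right) = -801$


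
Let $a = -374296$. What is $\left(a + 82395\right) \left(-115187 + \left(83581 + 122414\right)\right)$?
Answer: $-26506946008$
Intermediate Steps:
$\left(a + 82395\right) \left(-115187 + \left(83581 + 122414\right)\right) = \left(-374296 + 82395\right) \left(-115187 + \left(83581 + 122414\right)\right) = - 291901 \left(-115187 + 205995\right) = \left(-291901\right) 90808 = -26506946008$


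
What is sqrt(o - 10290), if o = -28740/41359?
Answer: 5*I*sqrt(704116874526)/41359 ≈ 101.44*I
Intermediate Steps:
o = -28740/41359 (o = -28740*1/41359 = -28740/41359 ≈ -0.69489)
sqrt(o - 10290) = sqrt(-28740/41359 - 10290) = sqrt(-425612850/41359) = 5*I*sqrt(704116874526)/41359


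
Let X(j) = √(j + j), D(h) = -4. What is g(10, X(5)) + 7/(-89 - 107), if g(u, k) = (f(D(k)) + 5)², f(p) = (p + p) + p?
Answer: 1371/28 ≈ 48.964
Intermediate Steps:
f(p) = 3*p (f(p) = 2*p + p = 3*p)
X(j) = √2*√j (X(j) = √(2*j) = √2*√j)
g(u, k) = 49 (g(u, k) = (3*(-4) + 5)² = (-12 + 5)² = (-7)² = 49)
g(10, X(5)) + 7/(-89 - 107) = 49 + 7/(-89 - 107) = 49 + 7/(-196) = 49 - 1/196*7 = 49 - 1/28 = 1371/28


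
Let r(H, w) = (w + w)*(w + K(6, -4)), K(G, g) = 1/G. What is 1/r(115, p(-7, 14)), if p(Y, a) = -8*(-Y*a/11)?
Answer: 363/3679312 ≈ 9.8660e-5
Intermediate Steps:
p(Y, a) = 8*Y*a/11 (p(Y, a) = -8*(-Y*a/11) = -(-8)*Y*a/11 = 8*Y*a/11)
r(H, w) = 2*w*(⅙ + w) (r(H, w) = (w + w)*(w + 1/6) = (2*w)*(w + ⅙) = (2*w)*(⅙ + w) = 2*w*(⅙ + w))
1/r(115, p(-7, 14)) = 1/(((8/11)*(-7)*14)*(1 + 6*((8/11)*(-7)*14))/3) = 1/((⅓)*(-784/11)*(1 + 6*(-784/11))) = 1/((⅓)*(-784/11)*(1 - 4704/11)) = 1/((⅓)*(-784/11)*(-4693/11)) = 1/(3679312/363) = 363/3679312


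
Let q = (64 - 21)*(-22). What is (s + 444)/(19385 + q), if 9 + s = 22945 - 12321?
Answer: 11059/18439 ≈ 0.59976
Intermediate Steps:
s = 10615 (s = -9 + (22945 - 12321) = -9 + 10624 = 10615)
q = -946 (q = 43*(-22) = -946)
(s + 444)/(19385 + q) = (10615 + 444)/(19385 - 946) = 11059/18439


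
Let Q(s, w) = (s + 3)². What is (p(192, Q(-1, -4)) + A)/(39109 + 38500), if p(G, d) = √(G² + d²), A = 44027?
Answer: 44027/77609 + 4*√2305/77609 ≈ 0.56977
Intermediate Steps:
Q(s, w) = (3 + s)²
(p(192, Q(-1, -4)) + A)/(39109 + 38500) = (√(192² + ((3 - 1)²)²) + 44027)/(39109 + 38500) = (√(36864 + (2²)²) + 44027)/77609 = (√(36864 + 4²) + 44027)*(1/77609) = (√(36864 + 16) + 44027)*(1/77609) = (√36880 + 44027)*(1/77609) = (4*√2305 + 44027)*(1/77609) = (44027 + 4*√2305)*(1/77609) = 44027/77609 + 4*√2305/77609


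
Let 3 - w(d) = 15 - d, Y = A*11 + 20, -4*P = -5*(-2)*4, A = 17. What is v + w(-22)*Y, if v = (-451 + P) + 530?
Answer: -6969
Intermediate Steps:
P = -10 (P = -(-5*(-2))*4/4 = -5*4/2 = -1/4*40 = -10)
Y = 207 (Y = 17*11 + 20 = 187 + 20 = 207)
w(d) = -12 + d (w(d) = 3 - (15 - d) = 3 + (-15 + d) = -12 + d)
v = 69 (v = (-451 - 10) + 530 = -461 + 530 = 69)
v + w(-22)*Y = 69 + (-12 - 22)*207 = 69 - 34*207 = 69 - 7038 = -6969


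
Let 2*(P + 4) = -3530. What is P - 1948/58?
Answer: -52275/29 ≈ -1802.6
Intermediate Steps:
P = -1769 (P = -4 + (½)*(-3530) = -4 - 1765 = -1769)
P - 1948/58 = -1769 - 1948/58 = -1769 - 1948*1/58 = -1769 - 974/29 = -52275/29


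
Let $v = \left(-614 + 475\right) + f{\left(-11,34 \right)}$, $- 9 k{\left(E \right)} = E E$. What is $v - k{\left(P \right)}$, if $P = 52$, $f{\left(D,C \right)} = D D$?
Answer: $\frac{2542}{9} \approx 282.44$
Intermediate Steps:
$f{\left(D,C \right)} = D^{2}$
$k{\left(E \right)} = - \frac{E^{2}}{9}$ ($k{\left(E \right)} = - \frac{E E}{9} = - \frac{E^{2}}{9}$)
$v = -18$ ($v = \left(-614 + 475\right) + \left(-11\right)^{2} = -139 + 121 = -18$)
$v - k{\left(P \right)} = -18 - - \frac{52^{2}}{9} = -18 - \left(- \frac{1}{9}\right) 2704 = -18 - - \frac{2704}{9} = -18 + \frac{2704}{9} = \frac{2542}{9}$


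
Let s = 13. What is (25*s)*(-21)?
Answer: -6825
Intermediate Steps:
(25*s)*(-21) = (25*13)*(-21) = 325*(-21) = -6825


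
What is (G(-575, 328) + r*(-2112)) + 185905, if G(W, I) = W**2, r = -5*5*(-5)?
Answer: 252530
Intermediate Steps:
r = 125 (r = -25*(-5) = 125)
(G(-575, 328) + r*(-2112)) + 185905 = ((-575)**2 + 125*(-2112)) + 185905 = (330625 - 264000) + 185905 = 66625 + 185905 = 252530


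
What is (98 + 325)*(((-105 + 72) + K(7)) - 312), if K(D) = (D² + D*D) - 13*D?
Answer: -142974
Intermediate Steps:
K(D) = -13*D + 2*D² (K(D) = (D² + D²) - 13*D = 2*D² - 13*D = -13*D + 2*D²)
(98 + 325)*(((-105 + 72) + K(7)) - 312) = (98 + 325)*(((-105 + 72) + 7*(-13 + 2*7)) - 312) = 423*((-33 + 7*(-13 + 14)) - 312) = 423*((-33 + 7*1) - 312) = 423*((-33 + 7) - 312) = 423*(-26 - 312) = 423*(-338) = -142974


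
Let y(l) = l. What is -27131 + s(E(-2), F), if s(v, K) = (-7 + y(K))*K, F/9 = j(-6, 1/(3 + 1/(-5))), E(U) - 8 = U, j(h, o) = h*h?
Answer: 75577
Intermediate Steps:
j(h, o) = h**2
E(U) = 8 + U
F = 324 (F = 9*(-6)**2 = 9*36 = 324)
s(v, K) = K*(-7 + K) (s(v, K) = (-7 + K)*K = K*(-7 + K))
-27131 + s(E(-2), F) = -27131 + 324*(-7 + 324) = -27131 + 324*317 = -27131 + 102708 = 75577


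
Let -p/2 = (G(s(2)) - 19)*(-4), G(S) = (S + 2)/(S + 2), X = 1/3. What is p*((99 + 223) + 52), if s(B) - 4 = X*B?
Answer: -53856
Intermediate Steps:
X = ⅓ ≈ 0.33333
s(B) = 4 + B/3
G(S) = 1 (G(S) = (2 + S)/(2 + S) = 1)
p = -144 (p = -2*(1 - 19)*(-4) = -(-36)*(-4) = -2*72 = -144)
p*((99 + 223) + 52) = -144*((99 + 223) + 52) = -144*(322 + 52) = -144*374 = -53856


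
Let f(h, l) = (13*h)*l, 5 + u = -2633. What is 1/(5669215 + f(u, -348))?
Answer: 1/17603527 ≈ 5.6807e-8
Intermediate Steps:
u = -2638 (u = -5 - 2633 = -2638)
f(h, l) = 13*h*l
1/(5669215 + f(u, -348)) = 1/(5669215 + 13*(-2638)*(-348)) = 1/(5669215 + 11934312) = 1/17603527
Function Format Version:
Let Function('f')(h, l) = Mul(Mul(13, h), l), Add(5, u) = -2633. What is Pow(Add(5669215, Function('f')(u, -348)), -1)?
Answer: Rational(1, 17603527) ≈ 5.6807e-8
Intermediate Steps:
u = -2638 (u = Add(-5, -2633) = -2638)
Function('f')(h, l) = Mul(13, h, l)
Pow(Add(5669215, Function('f')(u, -348)), -1) = Pow(Add(5669215, Mul(13, -2638, -348)), -1) = Pow(Add(5669215, 11934312), -1) = Pow(17603527, -1) = Rational(1, 17603527)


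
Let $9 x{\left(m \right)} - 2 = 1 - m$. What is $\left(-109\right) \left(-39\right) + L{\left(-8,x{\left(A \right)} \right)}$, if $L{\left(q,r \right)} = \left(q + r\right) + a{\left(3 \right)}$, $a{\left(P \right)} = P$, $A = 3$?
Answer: $4246$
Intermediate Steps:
$x{\left(m \right)} = \frac{1}{3} - \frac{m}{9}$ ($x{\left(m \right)} = \frac{2}{9} + \frac{1 - m}{9} = \frac{2}{9} - \left(- \frac{1}{9} + \frac{m}{9}\right) = \frac{1}{3} - \frac{m}{9}$)
$L{\left(q,r \right)} = 3 + q + r$ ($L{\left(q,r \right)} = \left(q + r\right) + 3 = 3 + q + r$)
$\left(-109\right) \left(-39\right) + L{\left(-8,x{\left(A \right)} \right)} = \left(-109\right) \left(-39\right) + \left(3 - 8 + \left(\frac{1}{3} - \frac{1}{3}\right)\right) = 4251 + \left(3 - 8 + \left(\frac{1}{3} - \frac{1}{3}\right)\right) = 4251 + \left(3 - 8 + 0\right) = 4251 - 5 = 4246$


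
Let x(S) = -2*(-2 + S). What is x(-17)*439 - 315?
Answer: 16367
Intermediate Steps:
x(S) = 4 - 2*S
x(-17)*439 - 315 = (4 - 2*(-17))*439 - 315 = (4 + 34)*439 - 315 = 38*439 - 315 = 16682 - 315 = 16367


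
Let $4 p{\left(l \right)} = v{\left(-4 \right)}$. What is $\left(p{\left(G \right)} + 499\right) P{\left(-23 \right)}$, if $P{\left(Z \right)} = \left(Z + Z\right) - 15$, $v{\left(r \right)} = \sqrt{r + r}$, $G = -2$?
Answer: $-30439 - \frac{61 i \sqrt{2}}{2} \approx -30439.0 - 43.133 i$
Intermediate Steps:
$v{\left(r \right)} = \sqrt{2} \sqrt{r}$ ($v{\left(r \right)} = \sqrt{2 r} = \sqrt{2} \sqrt{r}$)
$p{\left(l \right)} = \frac{i \sqrt{2}}{2}$ ($p{\left(l \right)} = \frac{\sqrt{2} \sqrt{-4}}{4} = \frac{\sqrt{2} \cdot 2 i}{4} = \frac{2 i \sqrt{2}}{4} = \frac{i \sqrt{2}}{2}$)
$P{\left(Z \right)} = -15 + 2 Z$ ($P{\left(Z \right)} = 2 Z - 15 = -15 + 2 Z$)
$\left(p{\left(G \right)} + 499\right) P{\left(-23 \right)} = \left(\frac{i \sqrt{2}}{2} + 499\right) \left(-15 + 2 \left(-23\right)\right) = \left(499 + \frac{i \sqrt{2}}{2}\right) \left(-15 - 46\right) = \left(499 + \frac{i \sqrt{2}}{2}\right) \left(-61\right) = -30439 - \frac{61 i \sqrt{2}}{2}$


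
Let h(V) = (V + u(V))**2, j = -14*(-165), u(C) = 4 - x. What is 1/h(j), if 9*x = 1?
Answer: 81/433680625 ≈ 1.8677e-7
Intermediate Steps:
x = 1/9 (x = (1/9)*1 = 1/9 ≈ 0.11111)
u(C) = 35/9 (u(C) = 4 - 1*1/9 = 4 - 1/9 = 35/9)
j = 2310
h(V) = (35/9 + V)**2 (h(V) = (V + 35/9)**2 = (35/9 + V)**2)
1/h(j) = 1/((35 + 9*2310)**2/81) = 1/((35 + 20790)**2/81) = 1/((1/81)*20825**2) = 1/((1/81)*433680625) = 1/(433680625/81) = 81/433680625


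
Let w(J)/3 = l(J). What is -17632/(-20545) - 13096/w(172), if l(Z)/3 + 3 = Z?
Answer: -242239048/31248945 ≈ -7.7519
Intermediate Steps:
l(Z) = -9 + 3*Z
w(J) = -27 + 9*J (w(J) = 3*(-9 + 3*J) = -27 + 9*J)
-17632/(-20545) - 13096/w(172) = -17632/(-20545) - 13096/(-27 + 9*172) = -17632*(-1/20545) - 13096/(-27 + 1548) = 17632/20545 - 13096/1521 = -242239048/31248945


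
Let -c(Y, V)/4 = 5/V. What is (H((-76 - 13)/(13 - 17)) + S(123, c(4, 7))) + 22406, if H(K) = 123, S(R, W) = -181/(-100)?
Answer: 2253081/100 ≈ 22531.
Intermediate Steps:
c(Y, V) = -20/V
S(R, W) = 181/100 (S(R, W) = -181*(-1/100) = 181/100)
(H((-76 - 13)/(13 - 17)) + S(123, c(4, 7))) + 22406 = (123 + 181/100) + 22406 = 12481/100 + 22406 = 2253081/100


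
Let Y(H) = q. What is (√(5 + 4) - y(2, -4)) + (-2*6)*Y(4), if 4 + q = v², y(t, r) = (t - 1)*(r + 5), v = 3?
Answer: -58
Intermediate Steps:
y(t, r) = (-1 + t)*(5 + r)
q = 5 (q = -4 + 3² = -4 + 9 = 5)
Y(H) = 5
(√(5 + 4) - y(2, -4)) + (-2*6)*Y(4) = (√(5 + 4) - (-5 - 1*(-4) + 5*2 - 4*2)) - 2*6*5 = (√9 - (-5 + 4 + 10 - 8)) - 12*5 = (3 - 1*1) - 60 = (3 - 1) - 60 = 2 - 60 = -58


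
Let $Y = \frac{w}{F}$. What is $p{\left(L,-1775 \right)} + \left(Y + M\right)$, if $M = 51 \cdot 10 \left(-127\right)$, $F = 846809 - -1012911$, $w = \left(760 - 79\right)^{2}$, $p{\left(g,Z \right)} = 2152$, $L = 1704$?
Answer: $- \frac{116451483199}{1859720} \approx -62618.0$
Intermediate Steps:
$w = 463761$ ($w = 681^{2} = 463761$)
$F = 1859720$ ($F = 846809 + 1012911 = 1859720$)
$Y = \frac{463761}{1859720} \approx 0.24937$
$M = -64770$ ($M = 510 \left(-127\right) = -64770$)
$p{\left(L,-1775 \right)} + \left(Y + M\right) = 2152 + \left(\frac{463761}{1859720} - 64770\right) = 2152 - \frac{120453600639}{1859720} = - \frac{116451483199}{1859720}$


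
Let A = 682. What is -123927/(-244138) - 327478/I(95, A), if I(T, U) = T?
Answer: -79938050899/23193110 ≈ -3446.6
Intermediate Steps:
-123927/(-244138) - 327478/I(95, A) = -123927/(-244138) - 327478/95 = -123927*(-1/244138) - 327478*1/95 = 123927/244138 - 327478/95 = -79938050899/23193110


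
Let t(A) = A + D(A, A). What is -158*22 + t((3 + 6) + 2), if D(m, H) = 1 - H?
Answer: -3475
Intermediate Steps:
t(A) = 1 (t(A) = A + (1 - A) = 1)
-158*22 + t((3 + 6) + 2) = -158*22 + 1 = -3476 + 1 = -3475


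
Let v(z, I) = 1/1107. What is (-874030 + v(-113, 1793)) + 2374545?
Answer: 1661070106/1107 ≈ 1.5005e+6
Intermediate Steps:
v(z, I) = 1/1107
(-874030 + v(-113, 1793)) + 2374545 = (-874030 + 1/1107) + 2374545 = -967551209/1107 + 2374545 = 1661070106/1107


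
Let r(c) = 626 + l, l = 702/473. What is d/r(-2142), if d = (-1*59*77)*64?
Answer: -613954/1325 ≈ -463.36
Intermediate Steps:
l = 702/473 (l = 702*(1/473) = 702/473 ≈ 1.4841)
r(c) = 296800/473 (r(c) = 626 + 702/473 = 296800/473)
d = -290752 (d = -59*77*64 = -4543*64 = -290752)
d/r(-2142) = -290752/296800/473 = -290752*473/296800 = -613954/1325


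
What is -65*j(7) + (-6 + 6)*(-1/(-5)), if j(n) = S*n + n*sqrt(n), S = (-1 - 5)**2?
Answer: -16380 - 455*sqrt(7) ≈ -17584.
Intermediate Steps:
S = 36 (S = (-6)**2 = 36)
j(n) = n**(3/2) + 36*n (j(n) = 36*n + n*sqrt(n) = 36*n + n**(3/2) = n**(3/2) + 36*n)
-65*j(7) + (-6 + 6)*(-1/(-5)) = -65*(7**(3/2) + 36*7) + (-6 + 6)*(-1/(-5)) = -65*(7*sqrt(7) + 252) + 0*(-1*(-1/5)) = -65*(252 + 7*sqrt(7)) + 0*(1/5) = (-16380 - 455*sqrt(7)) + 0 = -16380 - 455*sqrt(7)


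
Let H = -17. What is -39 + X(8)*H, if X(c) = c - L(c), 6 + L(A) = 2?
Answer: -243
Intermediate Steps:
L(A) = -4 (L(A) = -6 + 2 = -4)
X(c) = 4 + c (X(c) = c - 1*(-4) = c + 4 = 4 + c)
-39 + X(8)*H = -39 + (4 + 8)*(-17) = -39 + 12*(-17) = -39 - 204 = -243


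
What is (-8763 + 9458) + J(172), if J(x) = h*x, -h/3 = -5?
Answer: 3275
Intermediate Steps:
h = 15 (h = -3*(-5) = 15)
J(x) = 15*x
(-8763 + 9458) + J(172) = (-8763 + 9458) + 15*172 = 695 + 2580 = 3275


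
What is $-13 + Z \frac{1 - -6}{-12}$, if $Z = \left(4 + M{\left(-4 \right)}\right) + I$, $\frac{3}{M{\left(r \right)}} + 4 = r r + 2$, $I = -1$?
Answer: $- \frac{119}{8} \approx -14.875$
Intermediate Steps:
$M{\left(r \right)} = \frac{3}{-2 + r^{2}}$ ($M{\left(r \right)} = \frac{3}{-4 + \left(r r + 2\right)} = \frac{3}{-4 + \left(r^{2} + 2\right)} = \frac{3}{-4 + \left(2 + r^{2}\right)} = \frac{3}{-2 + r^{2}}$)
$Z = \frac{45}{14}$ ($Z = \left(4 + \frac{3}{-2 + \left(-4\right)^{2}}\right) - 1 = \left(4 + \frac{3}{-2 + 16}\right) - 1 = \left(4 + \frac{3}{14}\right) - 1 = \frac{59}{14} - 1 = \frac{45}{14} \approx 3.2143$)
$-13 + Z \frac{1 - -6}{-12} = -13 + \frac{45 \frac{1 - -6}{-12}}{14} = -13 + \frac{45 \left(1 + 6\right) \left(- \frac{1}{12}\right)}{14} = -13 + \frac{45 \cdot 7 \left(- \frac{1}{12}\right)}{14} = -13 + \frac{45}{14} \left(- \frac{7}{12}\right) = -13 - \frac{15}{8} = - \frac{119}{8}$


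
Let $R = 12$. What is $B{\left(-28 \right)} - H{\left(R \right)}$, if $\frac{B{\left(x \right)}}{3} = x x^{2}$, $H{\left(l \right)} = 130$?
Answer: $-65986$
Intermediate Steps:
$B{\left(x \right)} = 3 x^{3}$ ($B{\left(x \right)} = 3 x x^{2} = 3 x^{3}$)
$B{\left(-28 \right)} - H{\left(R \right)} = 3 \left(-28\right)^{3} - 130 = 3 \left(-21952\right) - 130 = -65856 - 130 = -65986$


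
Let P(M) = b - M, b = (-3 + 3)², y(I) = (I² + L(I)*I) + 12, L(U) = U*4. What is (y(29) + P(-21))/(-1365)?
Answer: -326/105 ≈ -3.1048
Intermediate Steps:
L(U) = 4*U
y(I) = 12 + 5*I² (y(I) = (I² + (4*I)*I) + 12 = (I² + 4*I²) + 12 = 5*I² + 12 = 12 + 5*I²)
b = 0 (b = 0² = 0)
P(M) = -M (P(M) = 0 - M = -M)
(y(29) + P(-21))/(-1365) = ((12 + 5*29²) - 1*(-21))/(-1365) = ((12 + 5*841) + 21)*(-1/1365) = ((12 + 4205) + 21)*(-1/1365) = (4217 + 21)*(-1/1365) = 4238*(-1/1365) = -326/105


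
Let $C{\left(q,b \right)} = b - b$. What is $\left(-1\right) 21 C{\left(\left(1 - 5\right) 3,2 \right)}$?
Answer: $0$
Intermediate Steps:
$C{\left(q,b \right)} = 0$
$\left(-1\right) 21 C{\left(\left(1 - 5\right) 3,2 \right)} = \left(-1\right) 21 \cdot 0 = \left(-21\right) 0 = 0$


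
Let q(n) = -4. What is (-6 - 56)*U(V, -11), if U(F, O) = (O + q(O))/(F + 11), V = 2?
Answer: 930/13 ≈ 71.538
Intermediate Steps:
U(F, O) = (-4 + O)/(11 + F) (U(F, O) = (O - 4)/(F + 11) = (-4 + O)/(11 + F))
(-6 - 56)*U(V, -11) = (-6 - 56)*((-4 - 11)/(11 + 2)) = -62*(-15)/13 = -62*(-15/13) = 930/13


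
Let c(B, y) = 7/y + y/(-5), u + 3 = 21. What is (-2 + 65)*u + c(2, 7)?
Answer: 5668/5 ≈ 1133.6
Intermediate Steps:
u = 18 (u = -3 + 21 = 18)
c(B, y) = 7/y - y/5 (c(B, y) = 7/y + y*(-1/5) = 7/y - y/5)
(-2 + 65)*u + c(2, 7) = (-2 + 65)*18 + (7/7 - 1/5*7) = 63*18 + (7*(1/7) - 7/5) = 1134 + (1 - 7/5) = 1134 - 2/5 = 5668/5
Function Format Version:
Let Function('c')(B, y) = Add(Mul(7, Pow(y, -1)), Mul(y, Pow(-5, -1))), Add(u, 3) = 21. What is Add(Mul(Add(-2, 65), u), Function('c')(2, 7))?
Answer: Rational(5668, 5) ≈ 1133.6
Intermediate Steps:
u = 18 (u = Add(-3, 21) = 18)
Function('c')(B, y) = Add(Mul(7, Pow(y, -1)), Mul(Rational(-1, 5), y)) (Function('c')(B, y) = Add(Mul(7, Pow(y, -1)), Mul(y, Rational(-1, 5))) = Add(Mul(7, Pow(y, -1)), Mul(Rational(-1, 5), y)))
Add(Mul(Add(-2, 65), u), Function('c')(2, 7)) = Add(Mul(Add(-2, 65), 18), Add(Mul(7, Pow(7, -1)), Mul(Rational(-1, 5), 7))) = Add(Mul(63, 18), Add(Mul(7, Rational(1, 7)), Rational(-7, 5))) = Add(1134, Add(1, Rational(-7, 5))) = Add(1134, Rational(-2, 5)) = Rational(5668, 5)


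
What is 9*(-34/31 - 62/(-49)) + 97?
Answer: 149647/1519 ≈ 98.517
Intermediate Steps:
9*(-34/31 - 62/(-49)) + 97 = 9*(-34*1/31 - 62*(-1/49)) + 97 = 9*(-34/31 + 62/49) + 97 = 9*(256/1519) + 97 = 2304/1519 + 97 = 149647/1519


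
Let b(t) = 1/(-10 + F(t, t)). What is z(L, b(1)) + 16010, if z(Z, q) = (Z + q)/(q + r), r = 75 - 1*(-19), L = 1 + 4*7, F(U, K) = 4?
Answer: 9013803/563 ≈ 16010.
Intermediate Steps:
L = 29 (L = 1 + 28 = 29)
r = 94 (r = 75 + 19 = 94)
b(t) = -1/6 (b(t) = 1/(-10 + 4) = 1/(-6) = -1/6)
z(Z, q) = (Z + q)/(94 + q) (z(Z, q) = (Z + q)/(q + 94) = (Z + q)/(94 + q))
z(L, b(1)) + 16010 = (29 - 1/6)/(94 - 1/6) + 16010 = (173/6)/(563/6) + 16010 = (6/563)*(173/6) + 16010 = 173/563 + 16010 = 9013803/563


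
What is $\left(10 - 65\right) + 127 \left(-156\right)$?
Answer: $-19867$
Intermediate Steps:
$\left(10 - 65\right) + 127 \left(-156\right) = \left(10 - 65\right) - 19812 = -55 - 19812 = -19867$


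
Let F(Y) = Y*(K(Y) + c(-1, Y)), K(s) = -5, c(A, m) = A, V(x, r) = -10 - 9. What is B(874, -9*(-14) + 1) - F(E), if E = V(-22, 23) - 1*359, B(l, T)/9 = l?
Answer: 5598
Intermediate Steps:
V(x, r) = -19
B(l, T) = 9*l
E = -378 (E = -19 - 1*359 = -19 - 359 = -378)
F(Y) = -6*Y (F(Y) = Y*(-5 - 1) = Y*(-6) = -6*Y)
B(874, -9*(-14) + 1) - F(E) = 9*874 - (-6)*(-378) = 7866 - 1*2268 = 7866 - 2268 = 5598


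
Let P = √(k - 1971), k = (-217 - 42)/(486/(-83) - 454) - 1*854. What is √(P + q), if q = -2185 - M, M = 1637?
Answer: √(-347992198008 + 4771*I*√1028657208826)/9542 ≈ 0.42981 + 61.824*I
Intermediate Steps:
k = -32573975/38168 (k = -259/(486*(-1/83) - 454) - 854 = -259/(-486/83 - 454) - 854 = -259/(-38168/83) - 854 = -259*(-83/38168) - 854 = 21497/38168 - 854 = -32573975/38168 ≈ -853.44)
q = -3822 (q = -2185 - 1*1637 = -2185 - 1637 = -3822)
P = I*√1028657208826/19084 (P = √(-32573975/38168 - 1971) = √(-107803103/38168) = I*√1028657208826/19084 ≈ 53.145*I)
√(P + q) = √(I*√1028657208826/19084 - 3822) = √(-3822 + I*√1028657208826/19084)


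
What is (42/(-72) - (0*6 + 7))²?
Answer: 8281/144 ≈ 57.507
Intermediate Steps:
(42/(-72) - (0*6 + 7))² = (42*(-1/72) - (0 + 7))² = (-7/12 - 1*7)² = (-7/12 - 7)² = (-91/12)² = 8281/144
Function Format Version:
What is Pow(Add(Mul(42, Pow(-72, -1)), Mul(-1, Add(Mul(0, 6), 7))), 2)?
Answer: Rational(8281, 144) ≈ 57.507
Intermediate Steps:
Pow(Add(Mul(42, Pow(-72, -1)), Mul(-1, Add(Mul(0, 6), 7))), 2) = Pow(Add(Mul(42, Rational(-1, 72)), Mul(-1, Add(0, 7))), 2) = Pow(Add(Rational(-7, 12), Mul(-1, 7)), 2) = Pow(Add(Rational(-7, 12), -7), 2) = Pow(Rational(-91, 12), 2) = Rational(8281, 144)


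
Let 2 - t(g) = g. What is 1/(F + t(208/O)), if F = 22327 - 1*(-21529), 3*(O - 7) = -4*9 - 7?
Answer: 11/482750 ≈ 2.2786e-5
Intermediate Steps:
O = -22/3 (O = 7 + (-4*9 - 7)/3 = 7 + (-36 - 7)/3 = 7 + (⅓)*(-43) = 7 - 43/3 = -22/3 ≈ -7.3333)
t(g) = 2 - g
F = 43856 (F = 22327 + 21529 = 43856)
1/(F + t(208/O)) = 1/(43856 + (2 - 208/(-22/3))) = 1/(43856 + (2 - 208*(-3)/22)) = 1/(43856 + (2 - 1*(-312/11))) = 1/(43856 + (2 + 312/11)) = 1/(43856 + 334/11) = 1/(482750/11) = 11/482750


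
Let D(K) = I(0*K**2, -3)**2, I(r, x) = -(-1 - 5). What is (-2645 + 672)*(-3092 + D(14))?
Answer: 6029488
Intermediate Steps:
I(r, x) = 6 (I(r, x) = -1*(-6) = 6)
D(K) = 36 (D(K) = 6**2 = 36)
(-2645 + 672)*(-3092 + D(14)) = (-2645 + 672)*(-3092 + 36) = -1973*(-3056) = 6029488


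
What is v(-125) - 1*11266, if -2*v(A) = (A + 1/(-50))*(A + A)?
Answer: -53787/2 ≈ -26894.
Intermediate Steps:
v(A) = -A*(-1/50 + A) (v(A) = -(A + 1/(-50))*(A + A)/2 = -(A - 1/50)*2*A/2 = -(-1/50 + A)*2*A/2 = -A*(-1/50 + A))
v(-125) - 1*11266 = -125*(1/50 - 1*(-125)) - 1*11266 = -125*(1/50 + 125) - 11266 = -125*6251/50 - 11266 = -31255/2 - 11266 = -53787/2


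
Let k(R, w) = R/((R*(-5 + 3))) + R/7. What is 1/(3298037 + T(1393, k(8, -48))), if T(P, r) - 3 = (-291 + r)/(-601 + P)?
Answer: 3696/12189554485 ≈ 3.0321e-7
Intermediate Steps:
k(R, w) = -½ + R/7 (k(R, w) = R/((R*(-2))) + R*(⅐) = R/((-2*R)) + R/7 = R*(-1/(2*R)) + R/7 = -½ + R/7)
T(P, r) = 3 + (-291 + r)/(-601 + P)
1/(3298037 + T(1393, k(8, -48))) = 1/(3298037 + (-2094 + (-½ + (⅐)*8) + 3*1393)/(-601 + 1393)) = 1/(3298037 + (-2094 + (-½ + 8/7) + 4179)/792) = 1/(3298037 + (-2094 + 9/14 + 4179)/792) = 1/(3298037 + (1/792)*(29199/14)) = 1/(3298037 + 9733/3696) = 1/(12189554485/3696) = 3696/12189554485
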